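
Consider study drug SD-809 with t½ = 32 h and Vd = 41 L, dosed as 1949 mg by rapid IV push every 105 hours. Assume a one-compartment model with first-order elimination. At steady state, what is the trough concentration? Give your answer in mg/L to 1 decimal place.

Over one 105-h interval, 105/32 ≈ 3.2812 half-lives elapse, leaving f ≈ 0.1029 of each dose.
At steady state, accumulation factor R = 1/(1 − e^(−kτ)) ≈ 1.1147.
Single-dose peak C₀ = D/Vd = 1949/41 ≈ 47.537 mg/L.
Steady-state peak Cmax,ss = C₀·R ≈ 47.537 × 1.1147 ≈ 52.989 mg/L.
One interval later, Cmin,ss = Cmax,ss·e^(−kτ) ≈ 52.989 × 0.1029 ≈ 5.453 mg/L.

5.5 mg/L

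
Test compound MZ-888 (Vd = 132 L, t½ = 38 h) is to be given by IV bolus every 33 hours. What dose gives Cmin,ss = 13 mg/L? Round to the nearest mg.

τ/t½ = 33/38 ≈ 0.86842, so f = (1/2)^(33/38) ≈ 0.547746.
Cmin,ss = (D/Vd)·f/(1−f), so D = Cmin,ss·Vd·(1−f)/f.
D = 13 × 132 × (1−f)/f ≈ 13 × 132 × 0.82566 ≈ 1416.83 mg.

1417 mg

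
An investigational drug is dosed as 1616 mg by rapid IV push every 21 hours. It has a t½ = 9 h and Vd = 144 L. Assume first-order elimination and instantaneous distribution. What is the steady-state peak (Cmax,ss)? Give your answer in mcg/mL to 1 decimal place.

τ/t½ = 21/9 ≈ 2.3333, so fraction remaining f = (1/2)^(21/9) ≈ 0.1984.
Accumulation ratio R = 1/(1 − f) ≈ 1/0.8016 ≈ 1.2475.
Single-dose peak C₀ = D/Vd = 1616/144 ≈ 11.222 mcg/mL.
Steady-state peak Cmax,ss = C₀·R ≈ 11.222 × 1.2475 ≈ 13.999 mcg/mL.

14.0 mcg/mL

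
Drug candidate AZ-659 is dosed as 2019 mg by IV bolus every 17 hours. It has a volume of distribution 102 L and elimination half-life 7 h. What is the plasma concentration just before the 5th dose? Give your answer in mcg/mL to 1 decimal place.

f = (1/2)^(τ/t½) = (1/2)^(17/7) ≈ 0.1857.
C₀ = D/Vd = 2019/102 ≈ 19.794 mcg/mL.
Before the 5th dose, 4 doses have been given. Superposition: Cmin = C₀·(f + f² + … + f^4).
≈ 19.794 × (0.1857 + 0.0345 + 0.0064 + 0.0012) ≈ 19.794 × 0.2278 ≈ 4.509 mcg/mL.

4.5 mcg/mL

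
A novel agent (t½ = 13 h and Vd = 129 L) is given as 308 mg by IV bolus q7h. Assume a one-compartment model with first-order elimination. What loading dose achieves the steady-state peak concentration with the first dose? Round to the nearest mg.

989 mg

f = (1/2)^(7/13) ≈ 0.688505; accumulation ratio R = 1/(1−f) ≈ 3.21032.
Loading dose to hit Cmax,ss on first dose: D_load = D_maint·R ≈ 308 × 3.21032 ≈ 988.78 mg.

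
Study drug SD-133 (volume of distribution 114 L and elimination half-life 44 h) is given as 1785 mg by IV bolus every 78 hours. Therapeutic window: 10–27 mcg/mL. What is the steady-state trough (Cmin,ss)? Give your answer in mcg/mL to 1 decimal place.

6.5 mcg/mL

τ/t½ = 78/44 ≈ 1.7727, so fraction remaining f = (1/2)^(78/44) ≈ 0.2927.
Single-dose peak C₀ = D/Vd = 1785/114 ≈ 15.658 mcg/mL.
Steady-state trough Cmin,ss = C₀·f/(1−f) ≈ 15.658 × 0.2927/0.7073 ≈ 6.480 mcg/mL.
Trough 6.5 mcg/mL vs MEC 10 mcg/mL: subtherapeutic.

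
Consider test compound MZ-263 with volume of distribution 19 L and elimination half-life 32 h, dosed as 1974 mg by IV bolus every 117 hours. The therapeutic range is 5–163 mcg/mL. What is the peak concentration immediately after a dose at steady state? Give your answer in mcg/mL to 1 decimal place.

112.8 mcg/mL

Over one 117-h interval, 117/32 ≈ 3.6562 half-lives elapse, leaving f ≈ 0.0793 of each dose.
At steady state, accumulation factor R = 1/(1 − e^(−kτ)) ≈ 1.0861.
Each bolus raises the concentration by D/Vd = 1974/19 ≈ 103.895 mcg/mL.
Steady-state peak Cmax,ss = C₀·R ≈ 103.895 × 1.0861 ≈ 112.840 mcg/mL.
Peak 112.8 mcg/mL vs MTC 163 mcg/mL: below toxic threshold.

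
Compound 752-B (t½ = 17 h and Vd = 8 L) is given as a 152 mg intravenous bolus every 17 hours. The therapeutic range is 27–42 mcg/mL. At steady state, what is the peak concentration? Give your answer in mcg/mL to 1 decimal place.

38.0 mcg/mL

τ = 17 h = 1 half-life, so f = (1/2)^1 = 0.5.
Accumulation ratio R = 1/(1 − f) = 1/0.5 = 2/1.
Single-dose peak C₀ = D/Vd = 152/8 = 19 mcg/mL.
Steady-state peak Cmax,ss = C₀·R = 19 × 2/1 ≈ 38.000 mcg/mL.
Peak 38.0 mcg/mL vs MTC 42 mcg/mL: below toxic threshold.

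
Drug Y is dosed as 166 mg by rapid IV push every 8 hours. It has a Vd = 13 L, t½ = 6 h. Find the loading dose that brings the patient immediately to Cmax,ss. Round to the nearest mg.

f = (1/2)^(8/6) ≈ 0.396850; accumulation ratio R = 1/(1−f) ≈ 1.65796.
Loading dose to hit Cmax,ss on first dose: D_load = D_maint·R ≈ 166 × 1.65796 ≈ 275.22 mg.

275 mg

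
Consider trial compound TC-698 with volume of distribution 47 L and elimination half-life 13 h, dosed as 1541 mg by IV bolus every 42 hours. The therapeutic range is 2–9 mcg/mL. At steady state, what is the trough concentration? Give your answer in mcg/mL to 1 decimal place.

3.9 mcg/mL

Over one 42-h interval, 42/13 ≈ 3.2308 half-lives elapse, leaving f ≈ 0.1065 of each dose.
Accumulation ratio R = 1/(1 − f) ≈ 1/0.8935 ≈ 1.1192.
Single-dose peak C₀ = D/Vd = 1541/47 ≈ 32.787 mcg/mL.
Steady-state peak Cmax,ss = C₀·R ≈ 32.787 × 1.1192 ≈ 36.695 mcg/mL.
One interval later, Cmin,ss = Cmax,ss·e^(−kτ) ≈ 36.695 × 0.1065 ≈ 3.908 mcg/mL.
Trough 3.9 mcg/mL vs MEC 2 mcg/mL: adequate.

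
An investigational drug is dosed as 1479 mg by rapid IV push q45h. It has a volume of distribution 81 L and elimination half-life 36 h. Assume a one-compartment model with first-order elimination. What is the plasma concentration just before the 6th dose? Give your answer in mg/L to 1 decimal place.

f = (1/2)^(τ/t½) = (1/2)^(45/36) ≈ 0.4204.
C₀ = D/Vd = 1479/81 ≈ 18.259 mg/L.
Before the 6th dose, 5 doses have been given. Superposition: Cmin = C₀·(f + f² + … + f^5).
≈ 18.259 × (0.4204 + 0.1767 + 0.0743 + 0.0312 + 0.0131) ≈ 18.259 × 0.7157 ≈ 13.068 mg/L.

13.1 mg/L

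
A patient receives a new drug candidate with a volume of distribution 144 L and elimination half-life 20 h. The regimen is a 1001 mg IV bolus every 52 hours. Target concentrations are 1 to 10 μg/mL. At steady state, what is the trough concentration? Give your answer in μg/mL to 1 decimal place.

1.4 μg/mL

Over one 52-h interval, 52/20 ≈ 2.6 half-lives elapse, leaving f ≈ 0.1649 of each dose.
At steady state, accumulation factor R = 1/(1 − e^(−kτ)) ≈ 1.1975.
Each bolus raises the concentration by D/Vd = 1001/144 ≈ 6.951 μg/mL.
Cmax,ss = C₀/(1 − f) ≈ 6.951/0.8351 ≈ 8.324 μg/mL.
Steady-state trough Cmin,ss = Cmax,ss·f ≈ 8.324 × 0.1649 ≈ 1.373 μg/mL.
Trough 1.4 μg/mL vs MEC 1 μg/mL: adequate.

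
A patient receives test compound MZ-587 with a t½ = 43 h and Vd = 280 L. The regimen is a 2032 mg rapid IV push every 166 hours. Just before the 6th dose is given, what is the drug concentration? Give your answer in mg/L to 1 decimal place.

0.5 mg/L

f = (1/2)^(τ/t½) = (1/2)^(166/43) ≈ 0.0688.
C₀ = D/Vd = 2032/280 ≈ 7.257 mg/L.
Before the 6th dose, 5 doses have been given. Superposition: Cmin = C₀·(f + f² + … + f^5).
≈ 7.257 × (0.0688 + 0.0047 + 0.0003 + 0.0000 + 0.0000) ≈ 7.257 × 0.0738 ≈ 0.536 mg/L.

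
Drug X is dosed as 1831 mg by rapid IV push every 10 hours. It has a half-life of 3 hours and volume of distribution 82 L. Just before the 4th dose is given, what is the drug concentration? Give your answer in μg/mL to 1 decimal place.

2.5 μg/mL

f = (1/2)^(τ/t½) = (1/2)^(10/3) ≈ 0.0992.
C₀ = D/Vd = 1831/82 ≈ 22.329 μg/mL.
Before the 4th dose, 3 doses have been given. Superposition: Cmin = C₀·(f + f² + … + f^3).
≈ 22.329 × (0.0992 + 0.0098 + 0.0010) ≈ 22.329 × 0.1100 ≈ 2.456 μg/mL.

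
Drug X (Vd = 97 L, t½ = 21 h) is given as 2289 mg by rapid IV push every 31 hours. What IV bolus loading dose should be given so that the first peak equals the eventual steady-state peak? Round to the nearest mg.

3573 mg

f = (1/2)^(31/21) ≈ 0.359437; accumulation ratio R = 1/(1−f) ≈ 1.56113.
Loading dose to hit Cmax,ss on first dose: D_load = D_maint·R ≈ 2289 × 1.56113 ≈ 3573.43 mg.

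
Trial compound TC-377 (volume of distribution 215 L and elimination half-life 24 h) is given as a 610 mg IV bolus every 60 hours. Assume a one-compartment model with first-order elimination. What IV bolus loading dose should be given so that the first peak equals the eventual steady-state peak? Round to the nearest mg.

f = (1/2)^(60/24) ≈ 0.176777; accumulation ratio R = 1/(1−f) ≈ 1.21474.
Loading dose to hit Cmax,ss on first dose: D_load = D_maint·R ≈ 610 × 1.21474 ≈ 740.99 mg.

741 mg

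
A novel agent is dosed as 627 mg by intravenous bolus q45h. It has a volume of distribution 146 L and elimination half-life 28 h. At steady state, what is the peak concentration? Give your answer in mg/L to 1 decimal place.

Over one 45-h interval, 45/28 ≈ 1.6071 half-lives elapse, leaving f ≈ 0.3282 of each dose.
At steady state, accumulation factor R = 1/(1 − e^(−kτ)) ≈ 1.4885.
Single-dose peak C₀ = D/Vd = 627/146 ≈ 4.295 mg/L.
Steady-state peak Cmax,ss = C₀·R ≈ 4.295 × 1.4885 ≈ 6.393 mg/L.

6.4 mg/L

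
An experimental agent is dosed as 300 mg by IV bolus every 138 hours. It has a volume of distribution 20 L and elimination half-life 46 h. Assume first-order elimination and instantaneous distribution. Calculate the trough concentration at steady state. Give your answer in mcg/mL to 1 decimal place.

τ = 138 h = 3 half-lives, so f = (1/2)^3 = 0.125.
At steady state, R = 1/(1 − 0.125) = 8/7.
Single-dose peak C₀ = D/Vd = 300/20 = 15 mcg/mL.
Steady-state peak Cmax,ss = C₀·R = 15 × 8/7 ≈ 17.143 mcg/mL.
Steady-state trough Cmin,ss = Cmax,ss·f ≈ 17.143 × 0.125 ≈ 2.143 mcg/mL.

2.1 mcg/mL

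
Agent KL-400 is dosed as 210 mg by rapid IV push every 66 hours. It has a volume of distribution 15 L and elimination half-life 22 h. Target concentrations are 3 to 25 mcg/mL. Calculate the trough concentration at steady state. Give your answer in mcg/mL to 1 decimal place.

2.0 mcg/mL

τ = 66 h = 3 half-lives, so f = (1/2)^3 = 0.125.
At steady state, R = 1/(1 − 0.125) = 8/7.
Single-dose peak C₀ = D/Vd = 210/15 = 14 mcg/mL.
Steady-state peak Cmax,ss = C₀·R = 14 × 8/7 ≈ 16.000 mcg/mL.
Steady-state trough Cmin,ss = Cmax,ss·f ≈ 16.000 × 0.125 ≈ 2.000 mcg/mL.
Trough 2.0 mcg/mL vs MEC 3 mcg/mL: subtherapeutic.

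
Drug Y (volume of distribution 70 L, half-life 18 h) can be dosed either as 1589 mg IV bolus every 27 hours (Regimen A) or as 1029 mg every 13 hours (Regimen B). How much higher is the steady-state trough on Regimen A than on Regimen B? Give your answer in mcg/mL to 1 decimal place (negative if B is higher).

Regimen A: f = (1/2)^(27/18) ≈ 0.3536; Cmin,ss = (1589/70)·f/(1−f) ≈ 12.418 mcg/mL.
Regimen B: f = (1/2)^(13/18) ≈ 0.6062; Cmin,ss = (1029/70)·f/(1−f) ≈ 22.629 mcg/mL.
Difference ≈ 12.418 − 22.629 ≈ -10.211 mcg/mL.

-10.2 mcg/mL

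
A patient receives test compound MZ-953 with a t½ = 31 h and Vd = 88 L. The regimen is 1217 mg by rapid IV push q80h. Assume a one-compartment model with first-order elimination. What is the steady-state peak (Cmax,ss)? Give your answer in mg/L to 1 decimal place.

16.6 mg/L

Over one 80-h interval, 80/31 ≈ 2.5806 half-lives elapse, leaving f ≈ 0.1672 of each dose.
At steady state, accumulation factor R = 1/(1 − e^(−kτ)) ≈ 1.2008.
Each bolus raises the concentration by D/Vd = 1217/88 ≈ 13.830 mg/L.
Cmax,ss = C₀/(1 − f) ≈ 13.830/0.8328 ≈ 16.607 mg/L.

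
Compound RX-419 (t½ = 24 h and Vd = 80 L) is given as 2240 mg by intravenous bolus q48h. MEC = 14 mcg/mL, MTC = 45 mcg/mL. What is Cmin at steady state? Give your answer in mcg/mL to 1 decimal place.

The dosing interval is 2 half-lives, so f = 2^(−2) = 0.25.
Accumulation ratio R = 1/(1 − f) = 1/0.75 = 4/3.
Single-dose peak C₀ = D/Vd = 2240/80 = 28 mcg/mL.
Steady-state peak Cmax,ss = C₀·R = 28 × 4/3 ≈ 37.333 mcg/mL.
Steady-state trough Cmin,ss = Cmax,ss·f ≈ 37.333 × 0.25 ≈ 9.333 mcg/mL.
Trough 9.3 mcg/mL vs MEC 14 mcg/mL: subtherapeutic.

9.3 mcg/mL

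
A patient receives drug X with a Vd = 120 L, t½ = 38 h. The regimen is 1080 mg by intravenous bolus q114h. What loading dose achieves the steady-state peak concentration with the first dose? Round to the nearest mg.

1234 mg

f = (1/2)^(114/38) ≈ 0.125000; accumulation ratio R = 1/(1−f) ≈ 1.14286.
Loading dose to hit Cmax,ss on first dose: D_load = D_maint·R ≈ 1080 × 1.14286 ≈ 1234.29 mg.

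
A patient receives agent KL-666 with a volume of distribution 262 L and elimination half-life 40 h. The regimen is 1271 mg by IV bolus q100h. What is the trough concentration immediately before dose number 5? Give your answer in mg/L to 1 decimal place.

f = (1/2)^(τ/t½) = (1/2)^(100/40) ≈ 0.1768.
C₀ = D/Vd = 1271/262 ≈ 4.851 mg/L.
Before the 5th dose, 4 doses have been given. Superposition: Cmin = C₀·(f + f² + … + f^4).
≈ 4.851 × (0.1768 + 0.0313 + 0.0055 + 0.0010) ≈ 4.851 × 0.2146 ≈ 1.041 mg/L.

1.0 mg/L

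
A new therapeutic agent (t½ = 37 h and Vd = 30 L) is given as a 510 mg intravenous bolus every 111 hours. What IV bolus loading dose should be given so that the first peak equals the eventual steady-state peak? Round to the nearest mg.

583 mg

f = (1/2)^(111/37) ≈ 0.125000; accumulation ratio R = 1/(1−f) ≈ 1.14286.
Loading dose to hit Cmax,ss on first dose: D_load = D_maint·R ≈ 510 × 1.14286 ≈ 582.86 mg.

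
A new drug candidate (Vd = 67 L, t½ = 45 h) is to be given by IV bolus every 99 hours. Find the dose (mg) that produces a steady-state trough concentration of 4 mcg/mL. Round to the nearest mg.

τ/t½ = 99/45 ≈ 2.2, so f = (1/2)^(99/45) ≈ 0.217638.
Cmin,ss = (D/Vd)·f/(1−f), so D = Cmin,ss·Vd·(1−f)/f.
D = 4 × 67 × (1−f)/f ≈ 4 × 67 × 3.59479 ≈ 963.40 mg.

963 mg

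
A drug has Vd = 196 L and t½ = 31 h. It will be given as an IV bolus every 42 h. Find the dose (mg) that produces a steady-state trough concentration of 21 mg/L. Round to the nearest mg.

τ/t½ = 42/31 ≈ 1.3548, so f = (1/2)^(42/31) ≈ 0.390979.
Cmin,ss = (D/Vd)·f/(1−f), so D = Cmin,ss·Vd·(1−f)/f.
D = 21 × 196 × (1−f)/f ≈ 21 × 196 × 1.55768 ≈ 6411.41 mg.

6411 mg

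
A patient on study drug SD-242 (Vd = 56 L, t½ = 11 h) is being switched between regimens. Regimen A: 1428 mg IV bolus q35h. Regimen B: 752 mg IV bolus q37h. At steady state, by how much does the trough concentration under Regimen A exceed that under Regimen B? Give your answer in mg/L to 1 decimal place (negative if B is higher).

1.7 mg/L

Regimen A: f = (1/2)^(35/11) ≈ 0.1102; Cmin,ss = (1428/56)·f/(1−f) ≈ 3.158 mg/L.
Regimen B: f = (1/2)^(37/11) ≈ 0.0972; Cmin,ss = (752/56)·f/(1−f) ≈ 1.446 mg/L.
Difference ≈ 3.158 − 1.446 ≈ 1.712 mg/L.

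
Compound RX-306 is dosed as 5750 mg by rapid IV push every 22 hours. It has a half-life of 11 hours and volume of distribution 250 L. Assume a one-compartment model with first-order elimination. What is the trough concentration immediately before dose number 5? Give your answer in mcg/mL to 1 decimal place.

7.6 mcg/mL

f = (1/2)^(τ/t½) = (1/2)^(22/11) ≈ 0.2500.
C₀ = D/Vd = 5750/250 ≈ 23.000 mcg/mL.
Before the 5th dose, 4 doses have been given. Superposition: Cmin = C₀·(f + f² + … + f^4).
≈ 23.000 × (0.2500 + 0.0625 + 0.0156 + 0.0039) ≈ 23.000 × 0.3320 ≈ 7.636 mcg/mL.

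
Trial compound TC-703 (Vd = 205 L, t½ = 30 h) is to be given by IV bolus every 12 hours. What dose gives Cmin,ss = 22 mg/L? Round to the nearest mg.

1441 mg

τ/t½ = 12/30 ≈ 0.4, so f = (1/2)^(12/30) ≈ 0.757858.
Cmin,ss = (D/Vd)·f/(1−f), so D = Cmin,ss·Vd·(1−f)/f.
D = 22 × 205 × (1−f)/f ≈ 22 × 205 × 0.31951 ≈ 1440.99 mg.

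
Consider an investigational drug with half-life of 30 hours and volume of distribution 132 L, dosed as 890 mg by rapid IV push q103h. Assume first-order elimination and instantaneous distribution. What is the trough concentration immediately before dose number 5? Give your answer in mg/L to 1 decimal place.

0.7 mg/L

f = (1/2)^(τ/t½) = (1/2)^(103/30) ≈ 0.0926.
C₀ = D/Vd = 890/132 ≈ 6.742 mg/L.
Before the 5th dose, 4 doses have been given. Superposition: Cmin = C₀·(f + f² + … + f^4).
≈ 6.742 × (0.0926 + 0.0086 + 0.0008 + 0.0001) ≈ 6.742 × 0.1021 ≈ 0.688 mg/L.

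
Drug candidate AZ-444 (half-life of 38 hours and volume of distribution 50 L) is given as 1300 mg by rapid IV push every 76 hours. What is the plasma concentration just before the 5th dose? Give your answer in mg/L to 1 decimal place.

f = (1/2)^(τ/t½) = (1/2)^(76/38) ≈ 0.2500.
C₀ = D/Vd = 1300/50 ≈ 26.000 mg/L.
Before the 5th dose, 4 doses have been given. Superposition: Cmin = C₀·(f + f² + … + f^4).
≈ 26.000 × (0.2500 + 0.0625 + 0.0156 + 0.0039) ≈ 26.000 × 0.3320 ≈ 8.632 mg/L.

8.6 mg/L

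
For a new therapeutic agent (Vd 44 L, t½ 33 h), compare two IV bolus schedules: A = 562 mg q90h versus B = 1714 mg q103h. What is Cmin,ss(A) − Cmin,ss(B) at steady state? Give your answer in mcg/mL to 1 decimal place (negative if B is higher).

-2.8 mcg/mL

Regimen A: f = (1/2)^(90/33) ≈ 0.1510; Cmin,ss = (562/44)·f/(1−f) ≈ 2.272 mcg/mL.
Regimen B: f = (1/2)^(103/33) ≈ 0.1149; Cmin,ss = (1714/44)·f/(1−f) ≈ 5.057 mcg/mL.
Difference ≈ 2.272 − 5.057 ≈ -2.785 mcg/mL.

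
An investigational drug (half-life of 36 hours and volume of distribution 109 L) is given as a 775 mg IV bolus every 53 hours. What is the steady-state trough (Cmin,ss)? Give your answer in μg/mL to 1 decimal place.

k = ln2/t½ = ln2/36 ≈ 0.019254 h⁻¹; fraction remaining f = e^(−kτ) = e^(−0.019254×53) ≈ 0.3604.
Single-dose peak C₀ = D/Vd = 775/109 ≈ 7.110 μg/mL.
Steady-state trough Cmin,ss = C₀·f/(1−f) ≈ 7.110 × 0.3604/0.6396 ≈ 4.006 μg/mL.

4.0 μg/mL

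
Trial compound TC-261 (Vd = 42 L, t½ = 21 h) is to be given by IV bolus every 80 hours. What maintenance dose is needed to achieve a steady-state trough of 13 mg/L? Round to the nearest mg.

τ/t½ = 80/21 ≈ 3.8095, so f = (1/2)^(80/21) ≈ 0.071321.
Cmin,ss = (D/Vd)·f/(1−f), so D = Cmin,ss·Vd·(1−f)/f.
D = 13 × 42 × (1−f)/f ≈ 13 × 42 × 13.02112 ≈ 7109.53 mg.

7110 mg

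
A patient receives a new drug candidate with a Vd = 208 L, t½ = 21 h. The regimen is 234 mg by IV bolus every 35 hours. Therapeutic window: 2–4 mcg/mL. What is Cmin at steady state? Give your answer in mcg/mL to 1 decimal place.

0.5 mcg/mL

Over one 35-h interval, 35/21 ≈ 1.6667 half-lives elapse, leaving f ≈ 0.3150 of each dose.
At steady state, accumulation factor R = 1/(1 − e^(−kτ)) ≈ 1.4599.
Each bolus raises the concentration by D/Vd = 234/208 ≈ 1.125 mcg/mL.
Steady-state peak Cmax,ss = C₀·R ≈ 1.125 × 1.4599 ≈ 1.642 mcg/mL.
Steady-state trough Cmin,ss = Cmax,ss·f ≈ 1.642 × 0.3150 ≈ 0.517 mcg/mL.
Trough 0.5 mcg/mL vs MEC 2 mcg/mL: subtherapeutic.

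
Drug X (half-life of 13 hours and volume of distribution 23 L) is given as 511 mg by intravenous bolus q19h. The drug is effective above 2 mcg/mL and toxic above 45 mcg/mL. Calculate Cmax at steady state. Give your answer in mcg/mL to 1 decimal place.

k = ln2/t½ = ln2/13 ≈ 0.053319 h⁻¹; fraction remaining f = e^(−kτ) = e^(−0.053319×19) ≈ 0.3631.
Accumulation ratio R = 1/(1 − f) ≈ 1/0.6369 ≈ 1.5701.
Each bolus raises the concentration by D/Vd = 511/23 ≈ 22.217 mcg/mL.
Steady-state peak Cmax,ss = C₀·R ≈ 22.217 × 1.5701 ≈ 34.883 mcg/mL.
Peak 34.9 mcg/mL vs MTC 45 mcg/mL: below toxic threshold.

34.9 mcg/mL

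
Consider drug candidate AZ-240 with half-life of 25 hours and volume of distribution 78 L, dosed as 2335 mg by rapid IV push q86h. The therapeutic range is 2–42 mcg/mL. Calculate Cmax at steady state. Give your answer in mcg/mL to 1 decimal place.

33.0 mcg/mL

k = ln2/t½ = ln2/25 ≈ 0.027726 h⁻¹; fraction remaining f = e^(−kτ) = e^(−0.027726×86) ≈ 0.0921.
Accumulation ratio R = 1/(1 − f) ≈ 1/0.9079 ≈ 1.1014.
Single-dose peak C₀ = D/Vd = 2335/78 ≈ 29.936 mcg/mL.
Cmax,ss = C₀/(1 − f) ≈ 29.936/0.9079 ≈ 32.973 mcg/mL.
Peak 33.0 mcg/mL vs MTC 42 mcg/mL: below toxic threshold.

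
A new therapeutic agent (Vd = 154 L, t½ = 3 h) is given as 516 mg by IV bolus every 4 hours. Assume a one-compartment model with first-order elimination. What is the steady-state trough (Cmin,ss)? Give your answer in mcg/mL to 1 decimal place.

2.2 mcg/mL

k = ln2/t½ = ln2/3 ≈ 0.231049 h⁻¹; fraction remaining f = e^(−kτ) = e^(−0.231049×4) ≈ 0.3969.
Each bolus raises the concentration by D/Vd = 516/154 ≈ 3.351 mcg/mL.
Steady-state trough Cmin,ss = C₀·f/(1−f) ≈ 3.351 × 0.3969/0.6031 ≈ 2.205 mcg/mL.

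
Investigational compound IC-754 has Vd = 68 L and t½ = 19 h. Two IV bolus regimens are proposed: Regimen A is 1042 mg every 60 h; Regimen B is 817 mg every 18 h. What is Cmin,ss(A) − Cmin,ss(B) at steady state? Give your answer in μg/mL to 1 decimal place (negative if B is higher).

Regimen A: f = (1/2)^(60/19) ≈ 0.1120; Cmin,ss = (1042/68)·f/(1−f) ≈ 1.933 μg/mL.
Regimen B: f = (1/2)^(18/19) ≈ 0.5186; Cmin,ss = (817/68)·f/(1−f) ≈ 12.943 μg/mL.
Difference ≈ 1.933 − 12.943 ≈ -11.010 μg/mL.

-11.0 μg/mL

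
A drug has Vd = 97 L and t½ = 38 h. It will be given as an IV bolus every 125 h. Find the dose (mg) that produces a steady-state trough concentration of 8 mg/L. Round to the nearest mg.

6811 mg

τ/t½ = 125/38 ≈ 3.2895, so f = (1/2)^(125/38) ≈ 0.102275.
Cmin,ss = (D/Vd)·f/(1−f), so D = Cmin,ss·Vd·(1−f)/f.
D = 8 × 97 × (1−f)/f ≈ 8 × 97 × 8.77756 ≈ 6811.39 mg.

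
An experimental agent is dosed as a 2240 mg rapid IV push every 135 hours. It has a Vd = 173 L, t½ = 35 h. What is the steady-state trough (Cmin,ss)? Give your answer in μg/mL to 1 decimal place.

1.0 μg/mL

k = ln2/t½ = ln2/35 ≈ 0.019804 h⁻¹; fraction remaining f = e^(−kτ) = e^(−0.019804×135) ≈ 0.0690.
Accumulation ratio R = 1/(1 − f) ≈ 1/0.9310 ≈ 1.0741.
Single-dose peak C₀ = D/Vd = 2240/173 ≈ 12.948 μg/mL.
Cmax,ss = C₀/(1 − f) ≈ 12.948/0.9310 ≈ 13.908 μg/mL.
One interval later, Cmin,ss = Cmax,ss·e^(−kτ) ≈ 13.908 × 0.0690 ≈ 0.960 μg/mL.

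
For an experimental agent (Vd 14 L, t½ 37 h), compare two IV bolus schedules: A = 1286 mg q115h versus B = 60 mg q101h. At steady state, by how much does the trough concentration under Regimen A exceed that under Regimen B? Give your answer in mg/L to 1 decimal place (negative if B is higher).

Regimen A: f = (1/2)^(115/37) ≈ 0.1160; Cmin,ss = (1286/14)·f/(1−f) ≈ 12.054 mg/L.
Regimen B: f = (1/2)^(101/37) ≈ 0.1508; Cmin,ss = (60/14)·f/(1−f) ≈ 0.761 mg/L.
Difference ≈ 12.054 − 0.761 ≈ 11.293 mg/L.

11.3 mg/L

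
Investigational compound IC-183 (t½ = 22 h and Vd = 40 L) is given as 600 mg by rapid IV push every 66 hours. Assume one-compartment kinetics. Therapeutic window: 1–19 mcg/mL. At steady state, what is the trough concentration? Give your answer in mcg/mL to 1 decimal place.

τ = 66 h = 3 half-lives, so f = (1/2)^3 = 0.125.
Accumulation ratio R = 1/(1 − f) = 1/0.875 = 8/7.
Single-dose peak C₀ = D/Vd = 600/40 = 15 mcg/mL.
Steady-state peak Cmax,ss = C₀·R = 15 × 8/7 ≈ 17.143 mcg/mL.
Steady-state trough Cmin,ss = Cmax,ss·f ≈ 17.143 × 0.125 ≈ 2.143 mcg/mL.
Trough 2.1 mcg/mL vs MEC 1 mcg/mL: adequate.

2.1 mcg/mL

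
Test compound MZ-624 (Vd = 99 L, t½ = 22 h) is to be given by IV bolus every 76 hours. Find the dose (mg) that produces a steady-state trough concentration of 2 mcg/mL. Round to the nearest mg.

τ/t½ = 76/22 ≈ 3.4545, so f = (1/2)^(76/22) ≈ 0.091218.
Cmin,ss = (D/Vd)·f/(1−f), so D = Cmin,ss·Vd·(1−f)/f.
D = 2 × 99 × (1−f)/f ≈ 2 × 99 × 9.96275 ≈ 1972.62 mg.

1973 mg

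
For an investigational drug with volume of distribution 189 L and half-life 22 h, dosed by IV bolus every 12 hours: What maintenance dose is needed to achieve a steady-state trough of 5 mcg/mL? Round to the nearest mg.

τ/t½ = 12/22 ≈ 0.54545, so f = (1/2)^(12/22) ≈ 0.685175.
Cmin,ss = (D/Vd)·f/(1−f), so D = Cmin,ss·Vd·(1−f)/f.
D = 5 × 189 × (1−f)/f ≈ 5 × 189 × 0.45948 ≈ 434.21 mg.

434 mg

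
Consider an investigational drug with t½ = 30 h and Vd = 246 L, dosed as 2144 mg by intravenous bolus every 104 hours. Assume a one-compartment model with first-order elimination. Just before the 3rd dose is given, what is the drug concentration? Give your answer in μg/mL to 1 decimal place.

f = (1/2)^(τ/t½) = (1/2)^(104/30) ≈ 0.0905.
C₀ = D/Vd = 2144/246 ≈ 8.715 μg/mL.
Before the 3rd dose, 2 doses have been given. Superposition: Cmin = C₀·(f + f²).
≈ 8.715 × (0.0905 + 0.0082) ≈ 8.715 × 0.0987 ≈ 0.860 μg/mL.

0.9 μg/mL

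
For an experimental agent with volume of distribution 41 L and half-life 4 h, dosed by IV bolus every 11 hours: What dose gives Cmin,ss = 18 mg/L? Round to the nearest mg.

τ/t½ = 11/4 ≈ 2.75, so f = (1/2)^(11/4) ≈ 0.148651.
Cmin,ss = (D/Vd)·f/(1−f), so D = Cmin,ss·Vd·(1−f)/f.
D = 18 × 41 × (1−f)/f ≈ 18 × 41 × 5.72717 ≈ 4226.65 mg.

4227 mg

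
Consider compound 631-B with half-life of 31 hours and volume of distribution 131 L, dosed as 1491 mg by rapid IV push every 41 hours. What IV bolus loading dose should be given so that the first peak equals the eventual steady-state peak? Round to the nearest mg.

2484 mg

f = (1/2)^(41/31) ≈ 0.399819; accumulation ratio R = 1/(1−f) ≈ 1.66616.
Loading dose to hit Cmax,ss on first dose: D_load = D_maint·R ≈ 1491 × 1.66616 ≈ 2484.24 mg.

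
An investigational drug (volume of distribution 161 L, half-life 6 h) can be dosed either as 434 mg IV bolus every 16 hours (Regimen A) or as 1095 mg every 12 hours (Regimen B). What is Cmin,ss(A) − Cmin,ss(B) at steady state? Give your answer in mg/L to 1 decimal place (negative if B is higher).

-1.8 mg/L

Regimen A: f = (1/2)^(16/6) ≈ 0.1575; Cmin,ss = (434/161)·f/(1−f) ≈ 0.504 mg/L.
Regimen B: f = (1/2)^(12/6) ≈ 0.2500; Cmin,ss = (1095/161)·f/(1−f) ≈ 2.267 mg/L.
Difference ≈ 0.504 − 2.267 ≈ -1.763 mg/L.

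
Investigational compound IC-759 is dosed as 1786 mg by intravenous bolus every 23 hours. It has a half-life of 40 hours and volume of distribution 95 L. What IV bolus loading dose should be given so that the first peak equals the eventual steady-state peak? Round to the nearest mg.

f = (1/2)^(23/40) ≈ 0.671286; accumulation ratio R = 1/(1−f) ≈ 3.04216.
Loading dose to hit Cmax,ss on first dose: D_load = D_maint·R ≈ 1786 × 3.04216 ≈ 5433.30 mg.

5433 mg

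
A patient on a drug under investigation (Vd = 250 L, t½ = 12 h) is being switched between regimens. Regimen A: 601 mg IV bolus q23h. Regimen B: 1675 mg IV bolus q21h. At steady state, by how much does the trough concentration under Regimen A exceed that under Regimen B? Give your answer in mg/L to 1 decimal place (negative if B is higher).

Regimen A: f = (1/2)^(23/12) ≈ 0.2649; Cmin,ss = (601/250)·f/(1−f) ≈ 0.866 mg/L.
Regimen B: f = (1/2)^(21/12) ≈ 0.2973; Cmin,ss = (1675/250)·f/(1−f) ≈ 2.835 mg/L.
Difference ≈ 0.866 − 2.835 ≈ -1.969 mg/L.

-2.0 mg/L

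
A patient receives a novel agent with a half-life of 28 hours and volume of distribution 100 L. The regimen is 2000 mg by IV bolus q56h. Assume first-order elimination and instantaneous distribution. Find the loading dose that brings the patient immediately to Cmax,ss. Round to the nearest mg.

2667 mg

f = (1/2)^(56/28) ≈ 0.250000; accumulation ratio R = 1/(1−f) ≈ 1.33333.
Loading dose to hit Cmax,ss on first dose: D_load = D_maint·R ≈ 2000 × 1.33333 ≈ 2666.66 mg.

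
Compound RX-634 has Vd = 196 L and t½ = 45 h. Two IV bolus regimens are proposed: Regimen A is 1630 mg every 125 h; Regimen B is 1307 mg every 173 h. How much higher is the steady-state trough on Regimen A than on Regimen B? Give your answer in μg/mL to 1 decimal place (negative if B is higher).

Regimen A: f = (1/2)^(125/45) ≈ 0.1458; Cmin,ss = (1630/196)·f/(1−f) ≈ 1.419 μg/mL.
Regimen B: f = (1/2)^(173/45) ≈ 0.0696; Cmin,ss = (1307/196)·f/(1−f) ≈ 0.499 μg/mL.
Difference ≈ 1.419 − 0.499 ≈ 0.920 μg/mL.

0.9 μg/mL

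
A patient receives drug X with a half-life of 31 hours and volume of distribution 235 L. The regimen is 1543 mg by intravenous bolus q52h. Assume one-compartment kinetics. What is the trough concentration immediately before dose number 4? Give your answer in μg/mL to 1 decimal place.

f = (1/2)^(τ/t½) = (1/2)^(52/31) ≈ 0.3126.
C₀ = D/Vd = 1543/235 ≈ 6.566 μg/mL.
Before the 4th dose, 3 doses have been given. Superposition: Cmin = C₀·(f + f² + … + f^3).
≈ 6.566 × (0.3126 + 0.0977 + 0.0305) ≈ 6.566 × 0.4408 ≈ 2.894 μg/mL.

2.9 μg/mL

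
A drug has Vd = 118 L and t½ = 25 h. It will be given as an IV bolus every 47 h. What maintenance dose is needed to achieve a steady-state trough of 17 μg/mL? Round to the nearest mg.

5378 mg

τ/t½ = 47/25 ≈ 1.88, so f = (1/2)^(47/25) ≈ 0.271684.
Cmin,ss = (D/Vd)·f/(1−f), so D = Cmin,ss·Vd·(1−f)/f.
D = 17 × 118 × (1−f)/f ≈ 17 × 118 × 2.68075 ≈ 5377.58 mg.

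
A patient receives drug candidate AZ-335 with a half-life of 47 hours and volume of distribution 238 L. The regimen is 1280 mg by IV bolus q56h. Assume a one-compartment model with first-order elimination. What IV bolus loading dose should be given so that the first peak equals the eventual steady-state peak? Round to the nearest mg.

2277 mg

f = (1/2)^(56/47) ≈ 0.437851; accumulation ratio R = 1/(1−f) ≈ 1.77889.
Loading dose to hit Cmax,ss on first dose: D_load = D_maint·R ≈ 1280 × 1.77889 ≈ 2276.98 mg.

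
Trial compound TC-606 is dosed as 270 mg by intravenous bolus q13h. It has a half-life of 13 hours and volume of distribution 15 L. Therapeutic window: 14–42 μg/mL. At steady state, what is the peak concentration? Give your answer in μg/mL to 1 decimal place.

The dosing interval is 1 half-life, so f = 2^(−1) = 0.5.
At steady state, R = 1/(1 − 0.5) = 2/1.
Single-dose peak C₀ = D/Vd = 270/15 = 18 μg/mL.
Steady-state peak Cmax,ss = C₀·R = 18 × 2/1 ≈ 36.000 μg/mL.
Peak 36.0 μg/mL vs MTC 42 μg/mL: below toxic threshold.

36.0 μg/mL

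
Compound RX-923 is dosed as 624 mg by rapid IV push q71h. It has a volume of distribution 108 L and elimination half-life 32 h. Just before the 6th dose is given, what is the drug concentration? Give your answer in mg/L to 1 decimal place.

1.6 mg/L

f = (1/2)^(τ/t½) = (1/2)^(71/32) ≈ 0.2148.
C₀ = D/Vd = 624/108 ≈ 5.778 mg/L.
Before the 6th dose, 5 doses have been given. Superposition: Cmin = C₀·(f + f² + … + f^5).
≈ 5.778 × (0.2148 + 0.0461 + 0.0099 + 0.0021 + 0.0005) ≈ 5.778 × 0.2734 ≈ 1.580 mg/L.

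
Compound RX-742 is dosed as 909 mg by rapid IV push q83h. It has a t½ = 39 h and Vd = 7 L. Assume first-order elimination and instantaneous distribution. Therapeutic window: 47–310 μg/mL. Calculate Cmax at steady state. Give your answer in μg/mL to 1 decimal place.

k = ln2/t½ = ln2/39 ≈ 0.017773 h⁻¹; fraction remaining f = e^(−kτ) = e^(−0.017773×83) ≈ 0.2287.
Accumulation ratio R = 1/(1 − f) ≈ 1/0.7713 ≈ 1.2965.
Each bolus raises the concentration by D/Vd = 909/7 ≈ 129.857 μg/mL.
Steady-state peak Cmax,ss = C₀·R ≈ 129.857 × 1.2965 ≈ 168.360 μg/mL.
Peak 168.4 μg/mL vs MTC 310 μg/mL: below toxic threshold.

168.4 μg/mL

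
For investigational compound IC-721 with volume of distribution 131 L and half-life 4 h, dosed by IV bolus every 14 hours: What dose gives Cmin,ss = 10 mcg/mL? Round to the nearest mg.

τ/t½ = 14/4 ≈ 3.5, so f = (1/2)^(14/4) ≈ 0.088388.
Cmin,ss = (D/Vd)·f/(1−f), so D = Cmin,ss·Vd·(1−f)/f.
D = 10 × 131 × (1−f)/f ≈ 10 × 131 × 10.31375 ≈ 13511.01 mg.

13511 mg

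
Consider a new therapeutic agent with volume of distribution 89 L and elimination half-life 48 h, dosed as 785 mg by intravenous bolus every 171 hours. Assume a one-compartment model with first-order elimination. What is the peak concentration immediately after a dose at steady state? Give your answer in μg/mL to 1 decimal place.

τ/t½ = 171/48 ≈ 3.5625, so fraction remaining f = (1/2)^(171/48) ≈ 0.0846.
At steady state, accumulation factor R = 1/(1 − e^(−kτ)) ≈ 1.0924.
Single-dose peak C₀ = D/Vd = 785/89 ≈ 8.820 μg/mL.
Steady-state peak Cmax,ss = C₀·R ≈ 8.820 × 1.0924 ≈ 9.635 μg/mL.

9.6 μg/mL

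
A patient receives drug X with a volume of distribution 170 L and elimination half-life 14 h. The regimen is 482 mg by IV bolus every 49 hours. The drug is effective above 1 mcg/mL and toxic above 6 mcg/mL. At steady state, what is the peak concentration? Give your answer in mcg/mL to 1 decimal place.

τ/t½ = 49/14 ≈ 3.5, so fraction remaining f = (1/2)^(49/14) ≈ 0.0884.
At steady state, accumulation factor R = 1/(1 − e^(−kτ)) ≈ 1.0970.
Single-dose peak C₀ = D/Vd = 482/170 ≈ 2.835 mcg/mL.
Cmax,ss = C₀/(1 − f) ≈ 2.835/0.9116 ≈ 3.110 mcg/mL.
Peak 3.1 mcg/mL vs MTC 6 mcg/mL: below toxic threshold.

3.1 mcg/mL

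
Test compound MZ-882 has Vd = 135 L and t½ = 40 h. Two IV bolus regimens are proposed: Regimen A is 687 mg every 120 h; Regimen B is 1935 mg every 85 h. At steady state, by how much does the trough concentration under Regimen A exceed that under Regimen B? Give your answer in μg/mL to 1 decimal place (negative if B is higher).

-3.5 μg/mL

Regimen A: f = (1/2)^(120/40) ≈ 0.1250; Cmin,ss = (687/135)·f/(1−f) ≈ 0.727 μg/mL.
Regimen B: f = (1/2)^(85/40) ≈ 0.2293; Cmin,ss = (1935/135)·f/(1−f) ≈ 4.264 μg/mL.
Difference ≈ 0.727 − 4.264 ≈ -3.537 μg/mL.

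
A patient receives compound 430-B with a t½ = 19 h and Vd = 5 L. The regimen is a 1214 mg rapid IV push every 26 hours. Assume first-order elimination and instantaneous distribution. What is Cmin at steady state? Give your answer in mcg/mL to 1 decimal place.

153.5 mcg/mL

k = ln2/t½ = ln2/19 ≈ 0.036481 h⁻¹; fraction remaining f = e^(−kτ) = e^(−0.036481×26) ≈ 0.3873.
Single-dose peak C₀ = D/Vd = 1214/5 ≈ 242.800 mcg/mL.
Steady-state trough Cmin,ss = C₀·f/(1−f) ≈ 242.800 × 0.3873/0.6127 ≈ 153.479 mcg/mL.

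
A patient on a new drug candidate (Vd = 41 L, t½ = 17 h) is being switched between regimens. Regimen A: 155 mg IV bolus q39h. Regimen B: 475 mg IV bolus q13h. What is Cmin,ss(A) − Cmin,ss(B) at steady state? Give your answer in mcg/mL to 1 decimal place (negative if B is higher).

-15.6 mcg/mL

Regimen A: f = (1/2)^(39/17) ≈ 0.2039; Cmin,ss = (155/41)·f/(1−f) ≈ 0.968 mcg/mL.
Regimen B: f = (1/2)^(13/17) ≈ 0.5886; Cmin,ss = (475/41)·f/(1−f) ≈ 16.575 mcg/mL.
Difference ≈ 0.968 − 16.575 ≈ -15.607 mcg/mL.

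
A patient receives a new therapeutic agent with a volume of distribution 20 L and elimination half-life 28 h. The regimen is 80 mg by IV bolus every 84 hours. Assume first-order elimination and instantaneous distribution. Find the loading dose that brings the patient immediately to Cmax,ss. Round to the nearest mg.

f = (1/2)^(84/28) ≈ 0.125000; accumulation ratio R = 1/(1−f) ≈ 1.14286.
Loading dose to hit Cmax,ss on first dose: D_load = D_maint·R ≈ 80 × 1.14286 ≈ 91.43 mg.

91 mg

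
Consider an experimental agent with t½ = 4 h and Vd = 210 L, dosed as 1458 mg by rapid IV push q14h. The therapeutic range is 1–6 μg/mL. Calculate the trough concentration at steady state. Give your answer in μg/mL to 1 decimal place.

0.7 μg/mL

τ/t½ = 14/4 ≈ 3.5, so fraction remaining f = (1/2)^(14/4) ≈ 0.0884.
At steady state, accumulation factor R = 1/(1 − e^(−kτ)) ≈ 1.0970.
Each bolus raises the concentration by D/Vd = 1458/210 ≈ 6.943 μg/mL.
Cmax,ss = C₀/(1 − f) ≈ 6.943/0.9116 ≈ 7.616 μg/mL.
One interval later, Cmin,ss = Cmax,ss·e^(−kτ) ≈ 7.616 × 0.0884 ≈ 0.673 μg/mL.
Trough 0.7 μg/mL vs MEC 1 μg/mL: subtherapeutic.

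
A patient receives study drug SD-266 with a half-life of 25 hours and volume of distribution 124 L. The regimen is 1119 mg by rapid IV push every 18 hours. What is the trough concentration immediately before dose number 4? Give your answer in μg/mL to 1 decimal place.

10.8 μg/mL

f = (1/2)^(τ/t½) = (1/2)^(18/25) ≈ 0.6071.
C₀ = D/Vd = 1119/124 ≈ 9.024 μg/mL.
Before the 4th dose, 3 doses have been given. Superposition: Cmin = C₀·(f + f² + … + f^3).
≈ 9.024 × (0.6071 + 0.3686 + 0.2238) ≈ 9.024 × 1.1995 ≈ 10.824 μg/mL.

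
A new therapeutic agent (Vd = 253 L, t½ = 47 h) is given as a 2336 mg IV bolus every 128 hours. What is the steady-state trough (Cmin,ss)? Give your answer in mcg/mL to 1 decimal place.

k = ln2/t½ = ln2/47 ≈ 0.014748 h⁻¹; fraction remaining f = e^(−kτ) = e^(−0.014748×128) ≈ 0.1514.
At steady state, accumulation factor R = 1/(1 − e^(−kτ)) ≈ 1.1784.
Each bolus raises the concentration by D/Vd = 2336/253 ≈ 9.233 mcg/mL.
Steady-state peak Cmax,ss = C₀·R ≈ 9.233 × 1.1784 ≈ 10.880 mcg/mL.
One interval later, Cmin,ss = Cmax,ss·e^(−kτ) ≈ 10.880 × 0.1514 ≈ 1.647 mcg/mL.

1.6 mcg/mL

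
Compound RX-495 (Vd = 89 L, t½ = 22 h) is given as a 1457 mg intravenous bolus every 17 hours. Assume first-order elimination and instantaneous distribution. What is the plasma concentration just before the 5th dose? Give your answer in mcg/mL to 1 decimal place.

20.4 mcg/mL

f = (1/2)^(τ/t½) = (1/2)^(17/22) ≈ 0.5853.
C₀ = D/Vd = 1457/89 ≈ 16.371 mcg/mL.
Before the 5th dose, 4 doses have been given. Superposition: Cmin = C₀·(f + f² + … + f^4).
≈ 16.371 × (0.5853 + 0.3426 + 0.2005 + 0.1174) ≈ 16.371 × 1.2458 ≈ 20.395 mcg/mL.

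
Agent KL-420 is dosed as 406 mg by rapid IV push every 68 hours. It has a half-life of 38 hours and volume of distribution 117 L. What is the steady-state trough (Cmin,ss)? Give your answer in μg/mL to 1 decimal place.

τ/t½ = 68/38 ≈ 1.7895, so fraction remaining f = (1/2)^(68/38) ≈ 0.2893.
At steady state, accumulation factor R = 1/(1 − e^(−kτ)) ≈ 1.4071.
Each bolus raises the concentration by D/Vd = 406/117 ≈ 3.470 μg/mL.
Cmax,ss = C₀/(1 − f) ≈ 3.470/0.7107 ≈ 4.883 μg/mL.
Steady-state trough Cmin,ss = Cmax,ss·f ≈ 4.883 × 0.2893 ≈ 1.413 μg/mL.

1.4 μg/mL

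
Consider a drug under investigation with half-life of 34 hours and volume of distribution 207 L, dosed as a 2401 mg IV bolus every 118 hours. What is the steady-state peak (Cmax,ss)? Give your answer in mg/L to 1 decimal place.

Over one 118-h interval, 118/34 ≈ 3.4706 half-lives elapse, leaving f ≈ 0.0902 of each dose.
Accumulation ratio R = 1/(1 − f) ≈ 1/0.9098 ≈ 1.0991.
Each bolus raises the concentration by D/Vd = 2401/207 ≈ 11.599 mg/L.
Steady-state peak Cmax,ss = C₀·R ≈ 11.599 × 1.0991 ≈ 12.748 mg/L.

12.7 mg/L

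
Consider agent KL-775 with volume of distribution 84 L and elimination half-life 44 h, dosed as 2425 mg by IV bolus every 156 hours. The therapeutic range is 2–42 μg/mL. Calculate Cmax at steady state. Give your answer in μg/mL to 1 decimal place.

Over one 156-h interval, 156/44 ≈ 3.5455 half-lives elapse, leaving f ≈ 0.0856 of each dose.
Accumulation ratio R = 1/(1 − f) ≈ 1/0.9144 ≈ 1.0936.
Single-dose peak C₀ = D/Vd = 2425/84 ≈ 28.869 μg/mL.
Steady-state peak Cmax,ss = C₀·R ≈ 28.869 × 1.0936 ≈ 31.571 μg/mL.
Peak 31.6 μg/mL vs MTC 42 μg/mL: below toxic threshold.

31.6 μg/mL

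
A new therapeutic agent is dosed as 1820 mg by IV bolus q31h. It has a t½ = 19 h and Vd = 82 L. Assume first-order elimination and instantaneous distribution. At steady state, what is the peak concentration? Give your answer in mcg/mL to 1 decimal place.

32.8 mcg/mL

Over one 31-h interval, 31/19 ≈ 1.6316 half-lives elapse, leaving f ≈ 0.3227 of each dose.
At steady state, accumulation factor R = 1/(1 − e^(−kτ)) ≈ 1.4765.
Single-dose peak C₀ = D/Vd = 1820/82 ≈ 22.195 mcg/mL.
Steady-state peak Cmax,ss = C₀·R ≈ 22.195 × 1.4765 ≈ 32.771 mcg/mL.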